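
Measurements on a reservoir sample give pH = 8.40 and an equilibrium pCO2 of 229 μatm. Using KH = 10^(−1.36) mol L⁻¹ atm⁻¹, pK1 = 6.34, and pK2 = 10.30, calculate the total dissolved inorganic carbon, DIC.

[CO2*] = KH · pCO2 = 10^(−1.36) × 229×10^-6 = 9.996×10^-6 mol/L
α₀ = 1/(1 + K1/[H⁺] + K1K2/[H⁺]²) = 1/(1 + 10^+2.06 + 10^+0.16) = 0.008528
DIC = [CO2*]/α₀ = 9.996×10^-6 / 0.008528 = 1.17 mmol/L

DIC = 1.17 mmol/L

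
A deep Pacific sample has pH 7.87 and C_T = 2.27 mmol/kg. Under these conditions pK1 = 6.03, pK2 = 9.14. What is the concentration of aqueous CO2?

[CO2*] = 0.0307 mmol/kg

α₀ = 1 / (1 + K1/[H⁺] + K1K2/[H⁺]²) = 1 / (1 + 10^+1.84 + 10^+0.57)
   = 1 / (1 + 69.183 + 3.7154) = 1/73.898 = 0.01353
[CO2*] = α₀ × DIC = 0.01353 × 2.27 = 0.0307 mmol/kg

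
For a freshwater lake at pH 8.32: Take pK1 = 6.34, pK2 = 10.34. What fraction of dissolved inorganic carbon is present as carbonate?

α₂ = 0.00936

α₂ = 1 / (1 + [H⁺]/K2 + [H⁺]²/(K1K2)) = 1 / (1 + 10^+2.02 + 10^+0.04)
   = 1 / (1 + 104.71 + 1.0965) = 1/106.81 = 0.009362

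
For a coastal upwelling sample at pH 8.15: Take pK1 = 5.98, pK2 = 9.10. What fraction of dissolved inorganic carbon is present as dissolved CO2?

α₀ = 0.00604

α₀ = 1 / (1 + K1/[H⁺] + K1K2/[H⁺]²) = 1 / (1 + 10^+2.17 + 10^+1.22)
   = 1 / (1 + 147.91 + 16.596) = 1/165.51 = 0.006042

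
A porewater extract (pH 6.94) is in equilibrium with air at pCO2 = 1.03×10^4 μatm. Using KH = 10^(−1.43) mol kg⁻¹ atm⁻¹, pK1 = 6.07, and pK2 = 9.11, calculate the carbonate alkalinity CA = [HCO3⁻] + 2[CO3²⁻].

CA = 2.88 mmol/kg

[CO2*] = KH · pCO2 = 10^(−1.43) × 1.03×10^4×10^-6 = 3.827×10^-4 mol/kg
α₀ = 1/(1 + K1/[H⁺] + K1K2/[H⁺]²) = 1/(1 + 10^+0.87 + 10^-1.30) = 0.1182
DIC = [CO2*]/α₀ = 3.827×10^-4 / 0.1182 = 3.239 mmol/kg
CA = (α₁ + 2α₂)·DIC = (0.8759 + 2×0.005922) × 3.239 = 2.88 mmol/kg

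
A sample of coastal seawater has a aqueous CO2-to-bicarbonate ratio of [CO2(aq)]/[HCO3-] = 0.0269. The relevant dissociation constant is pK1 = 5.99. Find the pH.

From K1 = [H⁺][HCO3-]/[CO2(aq)]:  pH = pK1 − log₁₀([CO2(aq)]/[HCO3-])
log₁₀(0.0269) = -1.570
pH = 5.99 − (-1.570) = 7.56

pH = 7.56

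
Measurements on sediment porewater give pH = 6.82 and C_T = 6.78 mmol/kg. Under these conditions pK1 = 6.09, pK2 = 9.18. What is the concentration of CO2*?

[CO2*] = 1.06 mmol/kg

α₀ = 1 / (1 + K1/[H⁺] + K1K2/[H⁺]²) = 1 / (1 + 10^+0.73 + 10^-1.63)
   = 1 / (1 + 5.3703 + 0.023442) = 1/6.3938 = 0.1564
[CO2*] = α₀ × DIC = 0.1564 × 6.78 = 1.06 mmol/kg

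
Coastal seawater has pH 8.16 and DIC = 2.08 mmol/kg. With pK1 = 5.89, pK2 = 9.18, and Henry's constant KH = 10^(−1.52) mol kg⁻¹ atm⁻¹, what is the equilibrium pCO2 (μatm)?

α₀ = 1 / (1 + K1/[H⁺] + K1K2/[H⁺]²) = 1 / (1 + 10^+2.27 + 10^+1.25)
   = 1 / (1 + 186.21 + 17.783) = 1/204.99 = 0.004878
[CO2*] = α₀ × DIC = 0.004878 × 2.08 = 0.01015 mmol/kg = 10.15 μmol/kg
pCO2 = [CO2*]/KH = 1.015×10^-5 / 3.020×10^-2 = 336 μatm

pCO2 = 336 μatm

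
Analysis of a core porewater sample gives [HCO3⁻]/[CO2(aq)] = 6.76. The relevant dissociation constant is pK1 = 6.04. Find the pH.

pH = 6.87

From K1 = [H⁺][HCO3⁻]/[CO2(aq)]:  pH = pK1 + log₁₀([HCO3⁻]/[CO2(aq)])
log₁₀(6.76) = +0.830
pH = 6.04 + (+0.830) = 6.87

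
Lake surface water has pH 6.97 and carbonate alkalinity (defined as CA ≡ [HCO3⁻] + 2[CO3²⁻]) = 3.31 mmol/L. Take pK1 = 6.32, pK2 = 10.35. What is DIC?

CA = [HCO3⁻] + 2[CO3²⁻] = (α₁ + 2α₂)·DIC
At pH 6.97: [H⁺]/K1 = 10^-0.65 = 0.22387, K2/[H⁺] = 10^-3.38 = 0.00041687
α₁ = 1/(1 + 0.22387 + 0.00041687) = 1/1.2243 = 0.8168; α₂ = α₁·K2/[H⁺] = 0.0003405
α₁ + 2α₂ = 0.8175
DIC = CA / (α₁ + 2α₂) = 3.31 / 0.8175 = 4.05 mmol/L

DIC = 4.05 mmol/L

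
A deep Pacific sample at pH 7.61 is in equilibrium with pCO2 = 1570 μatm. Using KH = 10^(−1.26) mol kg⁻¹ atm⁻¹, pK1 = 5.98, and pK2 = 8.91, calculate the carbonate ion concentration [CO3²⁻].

[CO3²⁻] = 0.184 mmol/kg

[CO2*] = KH · pCO2 = 10^(−1.26) × 1570×10^-6 = 8.628×10^-5 mol/kg
α₀ = 1/(1 + K1/[H⁺] + K1K2/[H⁺]²) = 1/(1 + 10^+1.63 + 10^+0.33) = 0.02184
DIC = [CO2*]/α₀ = 8.628×10^-5 / 0.02184 = 3.951 mmol/kg
[CO3²⁻] = α₂·DIC; α₂ = 0.04668, so [CO3²⁻] = 0.04668 × 3.951 = 0.184 mmol/kg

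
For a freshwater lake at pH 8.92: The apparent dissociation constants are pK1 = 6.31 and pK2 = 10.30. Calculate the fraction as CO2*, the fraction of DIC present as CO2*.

α₀ = 1 / (1 + K1/[H⁺] + K1K2/[H⁺]²) = 1 / (1 + 10^+2.61 + 10^+1.23)
   = 1 / (1 + 407.38 + 16.982) = 1/425.36 = 0.002351

α₀ = 0.00235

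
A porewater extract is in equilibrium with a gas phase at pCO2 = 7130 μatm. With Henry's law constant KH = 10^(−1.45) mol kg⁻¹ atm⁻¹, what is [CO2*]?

[CO2*] = 253 μmol/kg

KH = 10^(−1.45) = 3.548×10^-2 mol kg⁻¹ atm⁻¹
[CO2*] = KH · pCO2 = 3.548×10^-2 × 7130×10^-6 atm = 2.53×10^-4 mol/kg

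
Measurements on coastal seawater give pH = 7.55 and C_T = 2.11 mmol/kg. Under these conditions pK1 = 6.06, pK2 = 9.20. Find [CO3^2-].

[CO3²⁻] = 0.0448 mmol/kg

α₂ = 1 / (1 + [H⁺]/K2 + [H⁺]²/(K1K2)) = 1 / (1 + 10^+1.65 + 10^+0.16)
   = 1 / (1 + 44.668 + 1.4454) = 1/47.114 = 0.02123
[CO3²⁻] = α₂ × DIC = 0.02123 × 2.11 = 0.0448 mmol/kg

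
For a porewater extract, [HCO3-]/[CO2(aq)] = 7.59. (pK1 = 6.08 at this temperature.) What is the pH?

pH = 6.96

From K1 = [H⁺][HCO3-]/[CO2(aq)]:  pH = pK1 + log₁₀([HCO3-]/[CO2(aq)])
log₁₀(7.59) = +0.880
pH = 6.08 + (+0.880) = 6.96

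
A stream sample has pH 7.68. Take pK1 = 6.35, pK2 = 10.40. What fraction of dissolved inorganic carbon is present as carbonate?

α₂ = 1 / (1 + [H⁺]/K2 + [H⁺]²/(K1K2)) = 1 / (1 + 10^+2.72 + 10^+1.39)
   = 1 / (1 + 524.81 + 24.547) = 1/550.35 = 0.001817

α₂ = 0.00182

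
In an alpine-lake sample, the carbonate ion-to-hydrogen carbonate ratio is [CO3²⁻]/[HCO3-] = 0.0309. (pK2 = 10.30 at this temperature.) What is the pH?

From K2 = [H⁺][CO3²⁻]/[HCO3-]:  pH = pK2 + log₁₀([CO3²⁻]/[HCO3-])
log₁₀(0.0309) = -1.510
pH = 10.30 + (-1.510) = 8.79

pH = 8.79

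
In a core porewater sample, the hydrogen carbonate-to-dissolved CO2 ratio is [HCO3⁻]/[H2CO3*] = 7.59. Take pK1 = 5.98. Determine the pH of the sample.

pH = 6.86

From K1 = [H⁺][HCO3⁻]/[H2CO3*]:  pH = pK1 + log₁₀([HCO3⁻]/[H2CO3*])
log₁₀(7.59) = +0.880
pH = 5.98 + (+0.880) = 6.86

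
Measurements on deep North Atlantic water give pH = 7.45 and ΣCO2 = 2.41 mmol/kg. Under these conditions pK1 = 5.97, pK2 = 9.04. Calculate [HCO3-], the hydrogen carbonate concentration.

α₁ = 1 / (1 + [H⁺]/K1 + K2/[H⁺]) = 1 / (1 + 10^-1.48 + 10^-1.59)
   = 1 / (1 + 0.033113 + 0.025704) = 1/1.0588 = 0.9445
[HCO3⁻] = α₁ × DIC = 0.9445 × 2.41 = 2.28 mmol/kg

[HCO3⁻] = 2.28 mmol/kg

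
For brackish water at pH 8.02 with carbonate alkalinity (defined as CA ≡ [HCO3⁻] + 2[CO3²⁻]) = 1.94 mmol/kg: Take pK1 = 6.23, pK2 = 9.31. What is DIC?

DIC = 1.88 mmol/kg

CA = [HCO3⁻] + 2[CO3²⁻] = (α₁ + 2α₂)·DIC
At pH 8.02: [H⁺]/K1 = 10^-1.79 = 0.016218, K2/[H⁺] = 10^-1.29 = 0.051286
α₁ = 1/(1 + 0.016218 + 0.051286) = 1/1.0675 = 0.9368; α₂ = α₁·K2/[H⁺] = 0.04804
α₁ + 2α₂ = 1.0329
DIC = CA / (α₁ + 2α₂) = 1.94 / 1.0329 = 1.88 mmol/kg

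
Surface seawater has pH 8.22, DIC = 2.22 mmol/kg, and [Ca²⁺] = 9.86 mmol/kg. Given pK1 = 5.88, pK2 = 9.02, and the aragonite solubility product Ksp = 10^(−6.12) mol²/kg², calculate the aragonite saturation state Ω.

Ω = 3.93

α₂ = 1 / (1 + [H⁺]/K2 + [H⁺]²/(K1K2)) = 1 / (1 + 10^+0.80 + 10^-1.54)
   = 1 / (1 + 6.3096 + 0.028840) = 1/7.3384 = 0.1363
[CO3²⁻] = α₂ × DIC = 0.1363 × 2.22 = 0.3025 mmol/kg
Ksp = 10^(−6.12) = 7.586×10^-7
Ω = [Ca²⁺][CO3²⁻]/Ksp = (9.86×10^-3)(3.025×10^-4) / 7.586×10^-7 = 3.93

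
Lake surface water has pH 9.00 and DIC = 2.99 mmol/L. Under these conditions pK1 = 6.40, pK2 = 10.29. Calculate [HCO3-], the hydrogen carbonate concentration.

α₁ = 1 / (1 + [H⁺]/K1 + K2/[H⁺]) = 1 / (1 + 10^-2.60 + 10^-1.29)
   = 1 / (1 + 0.0025119 + 0.051286) = 1/1.0538 = 0.9489
[HCO3⁻] = α₁ × DIC = 0.9489 × 2.99 = 2.84 mmol/L

[HCO3⁻] = 2.84 mmol/L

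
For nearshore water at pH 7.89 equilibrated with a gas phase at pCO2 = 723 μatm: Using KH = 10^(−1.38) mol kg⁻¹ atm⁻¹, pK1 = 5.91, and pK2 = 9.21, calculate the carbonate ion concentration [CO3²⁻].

[CO3²⁻] = 0.138 mmol/kg

[CO2*] = KH · pCO2 = 10^(−1.38) × 723×10^-6 = 3.014×10^-5 mol/kg
α₀ = 1/(1 + K1/[H⁺] + K1K2/[H⁺]²) = 1/(1 + 10^+1.98 + 10^+0.66) = 0.009894
DIC = [CO2*]/α₀ = 3.014×10^-5 / 0.009894 = 3.046 mmol/kg
[CO3²⁻] = α₂·DIC; α₂ = 0.04522, so [CO3²⁻] = 0.04522 × 3.046 = 0.138 mmol/kg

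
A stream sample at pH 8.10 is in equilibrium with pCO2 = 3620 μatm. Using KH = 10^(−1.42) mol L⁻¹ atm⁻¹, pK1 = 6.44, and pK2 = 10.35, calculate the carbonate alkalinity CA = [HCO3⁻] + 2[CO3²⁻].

CA = 6.36 mmol/L

[CO2*] = KH · pCO2 = 10^(−1.42) × 3620×10^-6 = 1.376×10^-4 mol/L
α₀ = 1/(1 + K1/[H⁺] + K1K2/[H⁺]²) = 1/(1 + 10^+1.66 + 10^-0.59) = 0.02129
DIC = [CO2*]/α₀ = 1.376×10^-4 / 0.02129 = 6.464 mmol/L
CA = (α₁ + 2α₂)·DIC = (0.9732 + 2×0.005473) × 6.464 = 6.36 mmol/L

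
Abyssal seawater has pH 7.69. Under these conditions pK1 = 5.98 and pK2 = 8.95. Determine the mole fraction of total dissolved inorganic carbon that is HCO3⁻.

α₁ = 1 / (1 + [H⁺]/K1 + K2/[H⁺]) = 1 / (1 + 10^-1.71 + 10^-1.26)
   = 1 / (1 + 0.019498 + 0.054954) = 1/1.0745 = 0.9307

α₁ = 0.931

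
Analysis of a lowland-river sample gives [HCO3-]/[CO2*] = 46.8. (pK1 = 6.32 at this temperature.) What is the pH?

pH = 7.99

From K1 = [H⁺][HCO3-]/[CO2*]:  pH = pK1 + log₁₀([HCO3-]/[CO2*])
log₁₀(46.8) = +1.670
pH = 6.32 + (+1.670) = 7.99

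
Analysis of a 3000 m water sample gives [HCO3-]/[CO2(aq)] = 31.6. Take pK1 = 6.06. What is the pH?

pH = 7.56

From K1 = [H⁺][HCO3-]/[CO2(aq)]:  pH = pK1 + log₁₀([HCO3-]/[CO2(aq)])
log₁₀(31.6) = +1.500
pH = 6.06 + (+1.500) = 7.56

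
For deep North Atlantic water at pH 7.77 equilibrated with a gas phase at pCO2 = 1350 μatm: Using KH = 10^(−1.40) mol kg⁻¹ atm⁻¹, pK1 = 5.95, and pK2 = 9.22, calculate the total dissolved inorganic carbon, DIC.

DIC = 3.73 mmol/kg

[CO2*] = KH · pCO2 = 10^(−1.40) × 1350×10^-6 = 5.374×10^-5 mol/kg
α₀ = 1/(1 + K1/[H⁺] + K1K2/[H⁺]²) = 1/(1 + 10^+1.82 + 10^+0.37) = 0.01441
DIC = [CO2*]/α₀ = 5.374×10^-5 / 0.01441 = 3.73 mmol/kg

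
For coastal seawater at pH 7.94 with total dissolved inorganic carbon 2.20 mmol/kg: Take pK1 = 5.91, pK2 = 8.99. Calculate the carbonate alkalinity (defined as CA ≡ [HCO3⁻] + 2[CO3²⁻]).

CA = 2.36 mmol/kg

CA = [HCO3⁻] + 2[CO3²⁻] = (α₁ + 2α₂)·DIC
At pH 7.94: [H⁺]/K1 = 10^-2.03 = 0.0093325, K2/[H⁺] = 10^-1.05 = 0.089125
α₁ = 1/(1 + 0.0093325 + 0.089125) = 1/1.0985 = 0.9104; α₂ = α₁·K2/[H⁺] = 0.08114
α₁ + 2α₂ = 1.0726
CA = 1.0726 × 2.20 = 2.36 mmol/kg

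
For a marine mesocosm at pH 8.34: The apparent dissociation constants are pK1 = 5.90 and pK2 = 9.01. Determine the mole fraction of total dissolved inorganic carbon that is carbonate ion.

α₂ = 1 / (1 + [H⁺]/K2 + [H⁺]²/(K1K2)) = 1 / (1 + 10^+0.67 + 10^-1.77)
   = 1 / (1 + 4.6774 + 0.016982) = 1/5.6943 = 0.1756

α₂ = 0.176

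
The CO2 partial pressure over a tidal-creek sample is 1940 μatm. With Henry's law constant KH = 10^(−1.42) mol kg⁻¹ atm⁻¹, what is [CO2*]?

[CO2*] = 73.8 μmol/kg

KH = 10^(−1.42) = 3.802×10^-2 mol kg⁻¹ atm⁻¹
[CO2*] = KH · pCO2 = 3.802×10^-2 × 1940×10^-6 atm = 7.38×10^-5 mol/kg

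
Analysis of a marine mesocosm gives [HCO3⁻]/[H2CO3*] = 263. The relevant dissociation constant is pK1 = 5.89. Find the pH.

From K1 = [H⁺][HCO3⁻]/[H2CO3*]:  pH = pK1 + log₁₀([HCO3⁻]/[H2CO3*])
log₁₀(263) = +2.420
pH = 5.89 + (+2.420) = 8.31

pH = 8.31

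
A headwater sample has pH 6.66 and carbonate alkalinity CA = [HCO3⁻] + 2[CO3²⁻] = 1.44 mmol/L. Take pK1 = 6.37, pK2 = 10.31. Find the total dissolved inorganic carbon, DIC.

DIC = 2.18 mmol/L

CA = [HCO3⁻] + 2[CO3²⁻] = (α₁ + 2α₂)·DIC
At pH 6.66: [H⁺]/K1 = 10^-0.29 = 0.51286, K2/[H⁺] = 10^-3.65 = 0.00022387
α₁ = 1/(1 + 0.51286 + 0.00022387) = 1/1.5131 = 0.6609; α₂ = α₁·K2/[H⁺] = 0.0001480
α₁ + 2α₂ = 0.6612
DIC = CA / (α₁ + 2α₂) = 1.44 / 0.6612 = 2.18 mmol/L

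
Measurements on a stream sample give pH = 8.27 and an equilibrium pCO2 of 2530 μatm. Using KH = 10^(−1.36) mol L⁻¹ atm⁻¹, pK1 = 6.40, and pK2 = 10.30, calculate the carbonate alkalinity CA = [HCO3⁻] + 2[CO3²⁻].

[CO2*] = KH · pCO2 = 10^(−1.36) × 2530×10^-6 = 1.104×10^-4 mol/L
α₀ = 1/(1 + K1/[H⁺] + K1K2/[H⁺]²) = 1/(1 + 10^+1.87 + 10^-0.16) = 0.01319
DIC = [CO2*]/α₀ = 1.104×10^-4 / 0.01319 = 8.374 mmol/L
CA = (α₁ + 2α₂)·DIC = (0.9777 + 2×0.009124) × 8.374 = 8.34 mmol/L

CA = 8.34 mmol/L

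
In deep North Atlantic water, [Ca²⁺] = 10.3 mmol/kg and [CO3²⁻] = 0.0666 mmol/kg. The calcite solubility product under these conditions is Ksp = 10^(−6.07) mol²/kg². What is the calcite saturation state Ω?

Ω = 0.806

Ksp = 10^(−6.07) = 8.511×10^-7
Ω = [Ca²⁺][CO3²⁻]/Ksp = (10.3×10^-3)(0.0666×10^-3) / 8.511×10^-7 = 0.806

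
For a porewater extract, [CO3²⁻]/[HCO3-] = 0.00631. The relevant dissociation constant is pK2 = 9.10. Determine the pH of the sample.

From K2 = [H⁺][CO3²⁻]/[HCO3-]:  pH = pK2 + log₁₀([CO3²⁻]/[HCO3-])
log₁₀(0.00631) = -2.200
pH = 9.10 + (-2.200) = 6.90

pH = 6.90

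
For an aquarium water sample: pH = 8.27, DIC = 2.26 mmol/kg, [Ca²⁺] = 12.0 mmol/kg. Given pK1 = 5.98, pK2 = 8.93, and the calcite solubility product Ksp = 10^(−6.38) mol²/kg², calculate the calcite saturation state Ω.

Ω = 11.6

α₂ = 1 / (1 + [H⁺]/K2 + [H⁺]²/(K1K2)) = 1 / (1 + 10^+0.66 + 10^-1.63)
   = 1 / (1 + 4.5709 + 0.023442) = 1/5.5943 = 0.1788
[CO3²⁻] = α₂ × DIC = 0.1788 × 2.26 = 0.4040 mmol/kg
Ksp = 10^(−6.38) = 4.169×10^-7
Ω = [Ca²⁺][CO3²⁻]/Ksp = (12.0×10^-3)(4.040×10^-4) / 4.169×10^-7 = 11.6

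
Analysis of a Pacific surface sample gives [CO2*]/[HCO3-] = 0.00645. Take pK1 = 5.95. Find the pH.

pH = 8.14

From K1 = [H⁺][HCO3-]/[CO2*]:  pH = pK1 − log₁₀([CO2*]/[HCO3-])
log₁₀(0.00645) = -2.190
pH = 5.95 − (-2.190) = 8.14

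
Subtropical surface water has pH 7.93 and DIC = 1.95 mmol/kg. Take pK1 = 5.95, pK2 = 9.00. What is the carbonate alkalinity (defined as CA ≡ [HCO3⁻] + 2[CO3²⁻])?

CA = 2.08 mmol/kg

CA = [HCO3⁻] + 2[CO3²⁻] = (α₁ + 2α₂)·DIC
At pH 7.93: [H⁺]/K1 = 10^-1.98 = 0.010471, K2/[H⁺] = 10^-1.07 = 0.085114
α₁ = 1/(1 + 0.010471 + 0.085114) = 1/1.0956 = 0.9128; α₂ = α₁·K2/[H⁺] = 0.07769
α₁ + 2α₂ = 1.0681
CA = 1.0681 × 1.95 = 2.08 mmol/kg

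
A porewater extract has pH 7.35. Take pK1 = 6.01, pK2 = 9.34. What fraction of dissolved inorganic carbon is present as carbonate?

α₂ = 1 / (1 + [H⁺]/K2 + [H⁺]²/(K1K2)) = 1 / (1 + 10^+1.99 + 10^+0.65)
   = 1 / (1 + 97.724 + 4.4668) = 1/103.19 = 0.009691

α₂ = 0.00969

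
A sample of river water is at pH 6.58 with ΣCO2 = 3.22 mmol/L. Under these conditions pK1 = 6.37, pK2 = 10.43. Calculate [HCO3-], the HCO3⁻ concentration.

[HCO3⁻] = 1.99 mmol/L

α₁ = 1 / (1 + [H⁺]/K1 + K2/[H⁺]) = 1 / (1 + 10^-0.21 + 10^-3.85)
   = 1 / (1 + 0.61660 + 0.00014125) = 1/1.6167 = 0.6185
[HCO3⁻] = α₁ × DIC = 0.6185 × 3.22 = 1.99 mmol/L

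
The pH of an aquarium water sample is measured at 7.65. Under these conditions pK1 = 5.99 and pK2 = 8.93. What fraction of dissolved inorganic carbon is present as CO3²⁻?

α₂ = 1 / (1 + [H⁺]/K2 + [H⁺]²/(K1K2)) = 1 / (1 + 10^+1.28 + 10^-0.38)
   = 1 / (1 + 19.055 + 0.41687) = 1/20.471 = 0.04885

α₂ = 0.0488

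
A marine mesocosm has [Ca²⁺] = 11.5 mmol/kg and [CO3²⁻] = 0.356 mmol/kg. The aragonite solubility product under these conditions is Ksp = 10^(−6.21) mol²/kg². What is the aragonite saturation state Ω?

Ω = 6.64

Ksp = 10^(−6.21) = 6.166×10^-7
Ω = [Ca²⁺][CO3²⁻]/Ksp = (11.5×10^-3)(0.356×10^-3) / 6.166×10^-7 = 6.64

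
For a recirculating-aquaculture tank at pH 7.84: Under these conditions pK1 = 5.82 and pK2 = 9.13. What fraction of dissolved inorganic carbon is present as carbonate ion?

α₂ = 1 / (1 + [H⁺]/K2 + [H⁺]²/(K1K2)) = 1 / (1 + 10^+1.29 + 10^-0.73)
   = 1 / (1 + 19.498 + 0.18621) = 1/20.685 = 0.04835

α₂ = 0.0483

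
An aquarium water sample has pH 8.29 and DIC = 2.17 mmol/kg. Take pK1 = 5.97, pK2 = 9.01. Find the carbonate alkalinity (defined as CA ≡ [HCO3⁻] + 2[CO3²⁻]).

CA = 2.51 mmol/kg

CA = [HCO3⁻] + 2[CO3²⁻] = (α₁ + 2α₂)·DIC
At pH 8.29: [H⁺]/K1 = 10^-2.32 = 0.0047863, K2/[H⁺] = 10^-0.72 = 0.19055
α₁ = 1/(1 + 0.0047863 + 0.19055) = 1/1.1953 = 0.8366; α₂ = α₁·K2/[H⁺] = 0.1594
α₁ + 2α₂ = 1.1554
CA = 1.1554 × 2.17 = 2.51 mmol/kg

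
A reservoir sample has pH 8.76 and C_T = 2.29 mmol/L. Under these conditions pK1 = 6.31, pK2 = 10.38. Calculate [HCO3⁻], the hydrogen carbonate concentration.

[HCO3⁻] = 2.23 mmol/L

α₁ = 1 / (1 + [H⁺]/K1 + K2/[H⁺]) = 1 / (1 + 10^-2.45 + 10^-1.62)
   = 1 / (1 + 0.0035481 + 0.023988) = 1/1.0275 = 0.9732
[HCO3⁻] = α₁ × DIC = 0.9732 × 2.29 = 2.23 mmol/L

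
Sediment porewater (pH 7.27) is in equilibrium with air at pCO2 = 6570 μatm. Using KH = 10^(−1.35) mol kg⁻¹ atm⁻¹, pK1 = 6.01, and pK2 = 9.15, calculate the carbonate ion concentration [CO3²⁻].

[CO2*] = KH · pCO2 = 10^(−1.35) × 6570×10^-6 = 2.935×10^-4 mol/kg
α₀ = 1/(1 + K1/[H⁺] + K1K2/[H⁺]²) = 1/(1 + 10^+1.26 + 10^-0.62) = 0.05145
DIC = [CO2*]/α₀ = 2.935×10^-4 / 0.05145 = 5.704 mmol/kg
[CO3²⁻] = α₂·DIC; α₂ = 0.01234, so [CO3²⁻] = 0.01234 × 5.704 = 0.0704 mmol/kg

[CO3²⁻] = 0.0704 mmol/kg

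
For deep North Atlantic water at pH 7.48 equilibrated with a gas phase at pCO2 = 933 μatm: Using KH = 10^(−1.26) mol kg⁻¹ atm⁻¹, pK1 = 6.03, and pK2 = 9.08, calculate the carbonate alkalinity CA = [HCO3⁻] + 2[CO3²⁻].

CA = 1.52 mmol/kg

[CO2*] = KH · pCO2 = 10^(−1.26) × 933×10^-6 = 5.127×10^-5 mol/kg
α₀ = 1/(1 + K1/[H⁺] + K1K2/[H⁺]²) = 1/(1 + 10^+1.45 + 10^-0.15) = 0.03345
DIC = [CO2*]/α₀ = 5.127×10^-5 / 0.03345 = 1.533 mmol/kg
CA = (α₁ + 2α₂)·DIC = (0.9429 + 2×0.02368) × 1.533 = 1.52 mmol/kg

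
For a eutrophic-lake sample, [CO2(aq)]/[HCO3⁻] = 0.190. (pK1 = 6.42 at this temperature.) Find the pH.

pH = 7.14

From K1 = [H⁺][HCO3⁻]/[CO2(aq)]:  pH = pK1 − log₁₀([CO2(aq)]/[HCO3⁻])
log₁₀(0.190) = -0.721
pH = 6.42 − (-0.721) = 7.14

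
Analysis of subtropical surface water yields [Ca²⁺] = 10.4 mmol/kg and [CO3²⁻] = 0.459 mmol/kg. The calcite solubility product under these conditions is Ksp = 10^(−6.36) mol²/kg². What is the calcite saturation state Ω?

Ksp = 10^(−6.36) = 4.365×10^-7
Ω = [Ca²⁺][CO3²⁻]/Ksp = (10.4×10^-3)(0.459×10^-3) / 4.365×10^-7 = 10.9

Ω = 10.9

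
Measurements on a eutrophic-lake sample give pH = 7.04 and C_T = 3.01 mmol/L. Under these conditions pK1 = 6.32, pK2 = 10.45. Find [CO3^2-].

α₂ = 1 / (1 + [H⁺]/K2 + [H⁺]²/(K1K2)) = 1 / (1 + 10^+3.41 + 10^+2.69)
   = 1 / (1 + 2570.4 + 489.78) = 1/3061.2 = 0.0003267
[CO3²⁻] = α₂ × DIC = 0.0003267 × 3.01 = 0.000983 mmol/L = 0.983 μmol/L

[CO3²⁻] = 0.983 μmol/L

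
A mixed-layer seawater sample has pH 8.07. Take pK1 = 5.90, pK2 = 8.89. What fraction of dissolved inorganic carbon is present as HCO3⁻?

α₁ = 0.863

α₁ = 1 / (1 + [H⁺]/K1 + K2/[H⁺]) = 1 / (1 + 10^-2.17 + 10^-0.82)
   = 1 / (1 + 0.0067608 + 0.15136) = 1/1.1581 = 0.8635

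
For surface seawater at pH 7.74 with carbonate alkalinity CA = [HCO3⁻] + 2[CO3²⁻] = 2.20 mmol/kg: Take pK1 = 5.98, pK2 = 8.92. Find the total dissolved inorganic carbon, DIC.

CA = [HCO3⁻] + 2[CO3²⁻] = (α₁ + 2α₂)·DIC
At pH 7.74: [H⁺]/K1 = 10^-1.76 = 0.017378, K2/[H⁺] = 10^-1.18 = 0.066069
α₁ = 1/(1 + 0.017378 + 0.066069) = 1/1.0834 = 0.9230; α₂ = α₁·K2/[H⁺] = 0.06098
α₁ + 2α₂ = 1.0449
DIC = CA / (α₁ + 2α₂) = 2.20 / 1.0449 = 2.11 mmol/kg

DIC = 2.11 mmol/kg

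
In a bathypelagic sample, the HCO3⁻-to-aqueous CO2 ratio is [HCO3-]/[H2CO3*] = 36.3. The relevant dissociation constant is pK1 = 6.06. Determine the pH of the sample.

pH = 7.62

From K1 = [H⁺][HCO3-]/[H2CO3*]:  pH = pK1 + log₁₀([HCO3-]/[H2CO3*])
log₁₀(36.3) = +1.560
pH = 6.06 + (+1.560) = 7.62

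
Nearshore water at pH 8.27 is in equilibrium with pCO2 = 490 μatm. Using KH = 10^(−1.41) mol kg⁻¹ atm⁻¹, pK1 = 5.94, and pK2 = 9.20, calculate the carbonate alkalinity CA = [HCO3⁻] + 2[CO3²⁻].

[CO2*] = KH · pCO2 = 10^(−1.41) × 490×10^-6 = 1.906×10^-5 mol/kg
α₀ = 1/(1 + K1/[H⁺] + K1K2/[H⁺]²) = 1/(1 + 10^+2.33 + 10^+1.40) = 0.004168
DIC = [CO2*]/α₀ = 1.906×10^-5 / 0.004168 = 4.574 mmol/kg
CA = (α₁ + 2α₂)·DIC = (0.8911 + 2×0.1047) × 4.574 = 5.03 mmol/kg

CA = 5.03 mmol/kg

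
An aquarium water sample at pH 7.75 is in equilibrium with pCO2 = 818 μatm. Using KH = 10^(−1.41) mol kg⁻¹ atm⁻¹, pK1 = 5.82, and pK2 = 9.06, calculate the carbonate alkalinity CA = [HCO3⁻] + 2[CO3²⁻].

CA = 2.97 mmol/kg

[CO2*] = KH · pCO2 = 10^(−1.41) × 818×10^-6 = 3.182×10^-5 mol/kg
α₀ = 1/(1 + K1/[H⁺] + K1K2/[H⁺]²) = 1/(1 + 10^+1.93 + 10^+0.62) = 0.01108
DIC = [CO2*]/α₀ = 3.182×10^-5 / 0.01108 = 2.873 mmol/kg
CA = (α₁ + 2α₂)·DIC = (0.9427 + 2×0.04617) × 2.873 = 2.97 mmol/kg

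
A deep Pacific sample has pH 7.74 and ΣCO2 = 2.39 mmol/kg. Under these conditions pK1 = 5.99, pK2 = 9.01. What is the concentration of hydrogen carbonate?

α₁ = 1 / (1 + [H⁺]/K1 + K2/[H⁺]) = 1 / (1 + 10^-1.75 + 10^-1.27)
   = 1 / (1 + 0.017783 + 0.053703) = 1/1.0715 = 0.9333
[HCO3⁻] = α₁ × DIC = 0.9333 × 2.39 = 2.23 mmol/kg

[HCO3⁻] = 2.23 mmol/kg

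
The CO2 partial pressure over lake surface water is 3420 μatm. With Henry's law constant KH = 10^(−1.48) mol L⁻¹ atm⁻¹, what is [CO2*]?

KH = 10^(−1.48) = 3.311×10^-2 mol L⁻¹ atm⁻¹
[CO2*] = KH · pCO2 = 3.311×10^-2 × 3420×10^-6 atm = 1.13×10^-4 mol/L

[CO2*] = 113 μmol/L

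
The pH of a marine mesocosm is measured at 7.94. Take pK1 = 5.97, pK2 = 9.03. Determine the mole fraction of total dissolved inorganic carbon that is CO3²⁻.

α₂ = 1 / (1 + [H⁺]/K2 + [H⁺]²/(K1K2)) = 1 / (1 + 10^+1.09 + 10^-0.88)
   = 1 / (1 + 12.303 + 0.13183) = 1/13.435 = 0.07444

α₂ = 0.0744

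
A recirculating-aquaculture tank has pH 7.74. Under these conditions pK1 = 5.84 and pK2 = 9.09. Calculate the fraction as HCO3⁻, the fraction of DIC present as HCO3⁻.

α₁ = 1 / (1 + [H⁺]/K1 + K2/[H⁺]) = 1 / (1 + 10^-1.90 + 10^-1.35)
   = 1 / (1 + 0.012589 + 0.044668) = 1/1.0573 = 0.9458

α₁ = 0.946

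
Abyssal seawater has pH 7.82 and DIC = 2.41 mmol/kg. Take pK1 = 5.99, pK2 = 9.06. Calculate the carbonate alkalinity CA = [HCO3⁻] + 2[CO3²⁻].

CA = 2.51 mmol/kg

CA = [HCO3⁻] + 2[CO3²⁻] = (α₁ + 2α₂)·DIC
At pH 7.82: [H⁺]/K1 = 10^-1.83 = 0.014791, K2/[H⁺] = 10^-1.24 = 0.057544
α₁ = 1/(1 + 0.014791 + 0.057544) = 1/1.0723 = 0.9325; α₂ = α₁·K2/[H⁺] = 0.05366
α₁ + 2α₂ = 1.0399
CA = 1.0399 × 2.41 = 2.51 mmol/kg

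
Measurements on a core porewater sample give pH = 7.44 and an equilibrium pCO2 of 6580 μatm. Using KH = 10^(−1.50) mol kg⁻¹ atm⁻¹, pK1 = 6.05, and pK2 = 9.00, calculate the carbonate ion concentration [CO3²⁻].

[CO3²⁻] = 0.141 mmol/kg

[CO2*] = KH · pCO2 = 10^(−1.50) × 6580×10^-6 = 2.081×10^-4 mol/kg
α₀ = 1/(1 + K1/[H⁺] + K1K2/[H⁺]²) = 1/(1 + 10^+1.39 + 10^-0.17) = 0.03813
DIC = [CO2*]/α₀ = 2.081×10^-4 / 0.03813 = 5.456 mmol/kg
[CO3²⁻] = α₂·DIC; α₂ = 0.02578, so [CO3²⁻] = 0.02578 × 5.456 = 0.141 mmol/kg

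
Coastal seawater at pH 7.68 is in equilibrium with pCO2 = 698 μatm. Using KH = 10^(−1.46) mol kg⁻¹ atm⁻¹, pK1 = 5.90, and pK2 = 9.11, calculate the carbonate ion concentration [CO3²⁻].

[CO3²⁻] = 0.0542 mmol/kg

[CO2*] = KH · pCO2 = 10^(−1.46) × 698×10^-6 = 2.420×10^-5 mol/kg
α₀ = 1/(1 + K1/[H⁺] + K1K2/[H⁺]²) = 1/(1 + 10^+1.78 + 10^+0.35) = 0.01575
DIC = [CO2*]/α₀ = 2.420×10^-5 / 0.01575 = 1.537 mmol/kg
[CO3²⁻] = α₂·DIC; α₂ = 0.03526, so [CO3²⁻] = 0.03526 × 1.537 = 0.0542 mmol/kg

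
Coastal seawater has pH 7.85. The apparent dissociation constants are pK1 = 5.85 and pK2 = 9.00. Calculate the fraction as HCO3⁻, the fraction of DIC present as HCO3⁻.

α₁ = 0.925

α₁ = 1 / (1 + [H⁺]/K1 + K2/[H⁺]) = 1 / (1 + 10^-2.00 + 10^-1.15)
   = 1 / (1 + 0.010000 + 0.070795) = 1/1.0808 = 0.9252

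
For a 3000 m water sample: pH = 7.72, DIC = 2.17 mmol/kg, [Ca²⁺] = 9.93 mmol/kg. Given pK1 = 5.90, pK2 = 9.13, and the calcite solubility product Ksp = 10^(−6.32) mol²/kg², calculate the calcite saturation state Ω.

Ω = 1.66

α₂ = 1 / (1 + [H⁺]/K2 + [H⁺]²/(K1K2)) = 1 / (1 + 10^+1.41 + 10^-0.41)
   = 1 / (1 + 25.704 + 0.38905) = 1/27.093 = 0.03691
[CO3²⁻] = α₂ × DIC = 0.03691 × 2.17 = 0.08009 mmol/kg
Ksp = 10^(−6.32) = 4.786×10^-7
Ω = [Ca²⁺][CO3²⁻]/Ksp = (9.93×10^-3)(8.009×10^-5) / 4.786×10^-7 = 1.66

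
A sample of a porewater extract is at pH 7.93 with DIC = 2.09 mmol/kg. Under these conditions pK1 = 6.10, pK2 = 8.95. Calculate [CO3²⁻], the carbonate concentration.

[CO3²⁻] = 0.180 mmol/kg

α₂ = 1 / (1 + [H⁺]/K2 + [H⁺]²/(K1K2)) = 1 / (1 + 10^+1.02 + 10^-0.81)
   = 1 / (1 + 10.471 + 0.15488) = 1/11.626 = 0.08601
[CO3²⁻] = α₂ × DIC = 0.08601 × 2.09 = 0.180 mmol/kg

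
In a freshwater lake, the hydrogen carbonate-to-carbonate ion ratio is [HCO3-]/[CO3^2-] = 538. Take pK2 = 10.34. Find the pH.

From K2 = [H⁺][CO3^2-]/[HCO3-]:  pH = pK2 − log₁₀([HCO3-]/[CO3^2-])
log₁₀(538) = +2.731
pH = 10.34 − (+2.731) = 7.61

pH = 7.61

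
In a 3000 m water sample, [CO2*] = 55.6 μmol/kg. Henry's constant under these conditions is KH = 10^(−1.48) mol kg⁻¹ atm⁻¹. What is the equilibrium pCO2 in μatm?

pCO2 = 1680 μatm

KH = 10^(−1.48) = 3.311×10^-2 mol kg⁻¹ atm⁻¹
pCO2 = [CO2*]/KH = 55.6×10^-6 / 3.311×10^-2 = 1.68×10^-3 atm = 1680 μatm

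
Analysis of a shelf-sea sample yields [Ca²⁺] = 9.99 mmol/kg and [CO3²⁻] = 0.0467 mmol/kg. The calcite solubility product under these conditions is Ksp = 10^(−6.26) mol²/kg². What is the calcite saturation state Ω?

Ksp = 10^(−6.26) = 5.495×10^-7
Ω = [Ca²⁺][CO3²⁻]/Ksp = (9.99×10^-3)(0.0467×10^-3) / 5.495×10^-7 = 0.849

Ω = 0.849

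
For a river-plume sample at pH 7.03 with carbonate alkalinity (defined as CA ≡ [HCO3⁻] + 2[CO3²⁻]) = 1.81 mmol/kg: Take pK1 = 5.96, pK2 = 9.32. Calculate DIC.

DIC = 1.95 mmol/kg

CA = [HCO3⁻] + 2[CO3²⁻] = (α₁ + 2α₂)·DIC
At pH 7.03: [H⁺]/K1 = 10^-1.07 = 0.085114, K2/[H⁺] = 10^-2.29 = 0.0051286
α₁ = 1/(1 + 0.085114 + 0.0051286) = 1/1.0902 = 0.9172; α₂ = α₁·K2/[H⁺] = 0.004704
α₁ + 2α₂ = 0.9266
DIC = CA / (α₁ + 2α₂) = 1.81 / 0.9266 = 1.95 mmol/kg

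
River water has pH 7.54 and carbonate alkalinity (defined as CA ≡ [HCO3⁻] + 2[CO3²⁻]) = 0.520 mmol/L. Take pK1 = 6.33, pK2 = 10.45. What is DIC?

DIC = 0.551 mmol/L

CA = [HCO3⁻] + 2[CO3²⁻] = (α₁ + 2α₂)·DIC
At pH 7.54: [H⁺]/K1 = 10^-1.21 = 0.061660, K2/[H⁺] = 10^-2.91 = 0.0012303
α₁ = 1/(1 + 0.061660 + 0.0012303) = 1/1.0629 = 0.9408; α₂ = α₁·K2/[H⁺] = 0.001157
α₁ + 2α₂ = 0.9431
DIC = CA / (α₁ + 2α₂) = 0.520 / 0.9431 = 0.551 mmol/L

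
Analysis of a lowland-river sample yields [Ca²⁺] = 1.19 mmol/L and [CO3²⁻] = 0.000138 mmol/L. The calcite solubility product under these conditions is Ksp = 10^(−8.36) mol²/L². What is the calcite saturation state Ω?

Ω = 0.0376

Ksp = 10^(−8.36) = 4.365×10^-9
Ω = [Ca²⁺][CO3²⁻]/Ksp = (1.19×10^-3)(0.000138×10^-3) / 4.365×10^-9 = 0.0376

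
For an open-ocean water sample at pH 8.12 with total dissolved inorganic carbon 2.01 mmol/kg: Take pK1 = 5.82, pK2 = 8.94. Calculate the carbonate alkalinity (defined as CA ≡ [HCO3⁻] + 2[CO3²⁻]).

CA = 2.26 mmol/kg

CA = [HCO3⁻] + 2[CO3²⁻] = (α₁ + 2α₂)·DIC
At pH 8.12: [H⁺]/K1 = 10^-2.30 = 0.0050119, K2/[H⁺] = 10^-0.82 = 0.15136
α₁ = 1/(1 + 0.0050119 + 0.15136) = 1/1.1564 = 0.8648; α₂ = α₁·K2/[H⁺] = 0.1309
α₁ + 2α₂ = 1.1266
CA = 1.1266 × 2.01 = 2.26 mmol/kg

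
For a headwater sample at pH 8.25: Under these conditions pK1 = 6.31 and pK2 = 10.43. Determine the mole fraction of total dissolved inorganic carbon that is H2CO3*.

α₀ = 1 / (1 + K1/[H⁺] + K1K2/[H⁺]²) = 1 / (1 + 10^+1.94 + 10^-0.24)
   = 1 / (1 + 87.096 + 0.57544) = 1/88.672 = 0.01128

α₀ = 0.0113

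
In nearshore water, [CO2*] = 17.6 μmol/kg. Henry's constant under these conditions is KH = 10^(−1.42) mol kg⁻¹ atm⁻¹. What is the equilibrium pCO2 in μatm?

pCO2 = 463 μatm

KH = 10^(−1.42) = 3.802×10^-2 mol kg⁻¹ atm⁻¹
pCO2 = [CO2*]/KH = 17.6×10^-6 / 3.802×10^-2 = 4.63×10^-4 atm = 463 μatm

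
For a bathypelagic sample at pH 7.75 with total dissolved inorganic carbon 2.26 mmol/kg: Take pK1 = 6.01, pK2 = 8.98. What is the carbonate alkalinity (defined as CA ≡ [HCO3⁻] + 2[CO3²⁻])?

CA = [HCO3⁻] + 2[CO3²⁻] = (α₁ + 2α₂)·DIC
At pH 7.75: [H⁺]/K1 = 10^-1.74 = 0.018197, K2/[H⁺] = 10^-1.23 = 0.058884
α₁ = 1/(1 + 0.018197 + 0.058884) = 1/1.0771 = 0.9284; α₂ = α₁·K2/[H⁺] = 0.05467
α₁ + 2α₂ = 1.0378
CA = 1.0378 × 2.26 = 2.35 mmol/kg

CA = 2.35 mmol/kg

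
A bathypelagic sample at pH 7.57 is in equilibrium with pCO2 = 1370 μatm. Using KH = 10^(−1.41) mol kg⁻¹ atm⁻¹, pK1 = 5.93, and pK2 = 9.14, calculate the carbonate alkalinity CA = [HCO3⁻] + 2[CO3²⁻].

[CO2*] = KH · pCO2 = 10^(−1.41) × 1370×10^-6 = 5.330×10^-5 mol/kg
α₀ = 1/(1 + K1/[H⁺] + K1K2/[H⁺]²) = 1/(1 + 10^+1.64 + 10^+0.07) = 0.02182
DIC = [CO2*]/α₀ = 5.330×10^-5 / 0.02182 = 2.443 mmol/kg
CA = (α₁ + 2α₂)·DIC = (0.9525 + 2×0.02564) × 2.443 = 2.45 mmol/kg

CA = 2.45 mmol/kg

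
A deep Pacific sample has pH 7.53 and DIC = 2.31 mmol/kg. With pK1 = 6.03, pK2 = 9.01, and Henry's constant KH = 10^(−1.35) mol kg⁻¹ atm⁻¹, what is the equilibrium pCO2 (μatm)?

pCO2 = 1540 μatm

α₀ = 1 / (1 + K1/[H⁺] + K1K2/[H⁺]²) = 1 / (1 + 10^+1.50 + 10^+0.02)
   = 1 / (1 + 31.623 + 1.0471) = 1/33.670 = 0.02970
[CO2*] = α₀ × DIC = 0.02970 × 2.31 = 0.06861 mmol/kg
pCO2 = [CO2*]/KH = 6.861×10^-5 / 4.467×10^-2 = 1540 μatm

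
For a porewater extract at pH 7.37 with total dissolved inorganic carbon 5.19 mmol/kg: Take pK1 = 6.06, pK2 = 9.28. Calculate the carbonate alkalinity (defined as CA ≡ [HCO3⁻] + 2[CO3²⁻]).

CA = [HCO3⁻] + 2[CO3²⁻] = (α₁ + 2α₂)·DIC
At pH 7.37: [H⁺]/K1 = 10^-1.31 = 0.048978, K2/[H⁺] = 10^-1.91 = 0.012303
α₁ = 1/(1 + 0.048978 + 0.012303) = 1/1.0613 = 0.9423; α₂ = α₁·K2/[H⁺] = 0.01159
α₁ + 2α₂ = 0.9654
CA = 0.9654 × 5.19 = 5.01 mmol/kg

CA = 5.01 mmol/kg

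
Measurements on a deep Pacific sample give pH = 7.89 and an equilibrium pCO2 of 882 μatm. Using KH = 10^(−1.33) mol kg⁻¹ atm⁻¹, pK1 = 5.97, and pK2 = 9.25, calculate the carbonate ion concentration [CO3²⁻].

[CO3²⁻] = 0.150 mmol/kg

[CO2*] = KH · pCO2 = 10^(−1.33) × 882×10^-6 = 4.125×10^-5 mol/kg
α₀ = 1/(1 + K1/[H⁺] + K1K2/[H⁺]²) = 1/(1 + 10^+1.92 + 10^+0.56) = 0.01139
DIC = [CO2*]/α₀ = 4.125×10^-5 / 0.01139 = 3.622 mmol/kg
[CO3²⁻] = α₂·DIC; α₂ = 0.04135, so [CO3²⁻] = 0.04135 × 3.622 = 0.150 mmol/kg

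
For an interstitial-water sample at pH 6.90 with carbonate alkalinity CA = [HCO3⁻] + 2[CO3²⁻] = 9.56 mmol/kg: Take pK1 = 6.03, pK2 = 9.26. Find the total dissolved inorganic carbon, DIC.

DIC = 10.8 mmol/kg

CA = [HCO3⁻] + 2[CO3²⁻] = (α₁ + 2α₂)·DIC
At pH 6.90: [H⁺]/K1 = 10^-0.87 = 0.13490, K2/[H⁺] = 10^-2.36 = 0.0043652
α₁ = 1/(1 + 0.13490 + 0.0043652) = 1/1.1393 = 0.8778; α₂ = α₁·K2/[H⁺] = 0.003832
α₁ + 2α₂ = 0.8854
DIC = CA / (α₁ + 2α₂) = 9.56 / 0.8854 = 10.8 mmol/kg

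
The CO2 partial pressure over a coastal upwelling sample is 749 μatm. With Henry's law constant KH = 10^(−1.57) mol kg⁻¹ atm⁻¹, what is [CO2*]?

[CO2*] = 20.2 μmol/kg

KH = 10^(−1.57) = 2.692×10^-2 mol kg⁻¹ atm⁻¹
[CO2*] = KH · pCO2 = 2.692×10^-2 × 749×10^-6 atm = 2.02×10^-5 mol/kg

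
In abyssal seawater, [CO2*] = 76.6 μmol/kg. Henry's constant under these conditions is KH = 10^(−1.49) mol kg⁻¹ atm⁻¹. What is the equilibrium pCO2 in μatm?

pCO2 = 2370 μatm

KH = 10^(−1.49) = 3.236×10^-2 mol kg⁻¹ atm⁻¹
pCO2 = [CO2*]/KH = 76.6×10^-6 / 3.236×10^-2 = 2.37×10^-3 atm = 2370 μatm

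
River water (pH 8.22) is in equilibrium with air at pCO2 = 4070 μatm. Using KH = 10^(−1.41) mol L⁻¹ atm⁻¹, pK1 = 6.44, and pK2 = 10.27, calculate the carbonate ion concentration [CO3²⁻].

[CO3²⁻] = 0.0850 mmol/L

[CO2*] = KH · pCO2 = 10^(−1.41) × 4070×10^-6 = 1.583×10^-4 mol/L
α₀ = 1/(1 + K1/[H⁺] + K1K2/[H⁺]²) = 1/(1 + 10^+1.78 + 10^-0.27) = 0.01618
DIC = [CO2*]/α₀ = 1.583×10^-4 / 0.01618 = 9.784 mmol/L
[CO3²⁻] = α₂·DIC; α₂ = 0.008691, so [CO3²⁻] = 0.008691 × 9.784 = 0.0850 mmol/L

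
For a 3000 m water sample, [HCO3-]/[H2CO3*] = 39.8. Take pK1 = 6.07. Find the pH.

pH = 7.67

From K1 = [H⁺][HCO3-]/[H2CO3*]:  pH = pK1 + log₁₀([HCO3-]/[H2CO3*])
log₁₀(39.8) = +1.600
pH = 6.07 + (+1.600) = 7.67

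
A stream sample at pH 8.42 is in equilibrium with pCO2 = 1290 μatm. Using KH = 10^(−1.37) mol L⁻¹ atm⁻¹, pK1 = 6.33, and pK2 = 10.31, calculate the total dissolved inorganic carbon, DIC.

DIC = 6.91 mmol/L

[CO2*] = KH · pCO2 = 10^(−1.37) × 1290×10^-6 = 5.503×10^-5 mol/L
α₀ = 1/(1 + K1/[H⁺] + K1K2/[H⁺]²) = 1/(1 + 10^+2.09 + 10^+0.20) = 0.007961
DIC = [CO2*]/α₀ = 5.503×10^-5 / 0.007961 = 6.91 mmol/L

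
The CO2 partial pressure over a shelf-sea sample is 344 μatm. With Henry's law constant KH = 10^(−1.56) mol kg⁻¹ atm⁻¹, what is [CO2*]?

KH = 10^(−1.56) = 2.754×10^-2 mol kg⁻¹ atm⁻¹
[CO2*] = KH · pCO2 = 2.754×10^-2 × 344×10^-6 atm = 9.47×10^-6 mol/kg

[CO2*] = 9.47 μmol/kg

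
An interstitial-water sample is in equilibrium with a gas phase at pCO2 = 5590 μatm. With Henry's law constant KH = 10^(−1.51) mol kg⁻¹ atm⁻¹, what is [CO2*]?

KH = 10^(−1.51) = 3.090×10^-2 mol kg⁻¹ atm⁻¹
[CO2*] = KH · pCO2 = 3.090×10^-2 × 5590×10^-6 atm = 1.73×10^-4 mol/kg

[CO2*] = 173 μmol/kg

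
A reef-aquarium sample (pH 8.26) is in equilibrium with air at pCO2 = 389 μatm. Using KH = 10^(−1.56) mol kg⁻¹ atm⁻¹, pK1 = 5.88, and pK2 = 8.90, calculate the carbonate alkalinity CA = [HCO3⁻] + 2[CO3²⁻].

CA = 3.75 mmol/kg

[CO2*] = KH · pCO2 = 10^(−1.56) × 389×10^-6 = 1.071×10^-5 mol/kg
α₀ = 1/(1 + K1/[H⁺] + K1K2/[H⁺]²) = 1/(1 + 10^+2.38 + 10^+1.74) = 0.003380
DIC = [CO2*]/α₀ = 1.071×10^-5 / 0.003380 = 3.170 mmol/kg
CA = (α₁ + 2α₂)·DIC = (0.8109 + 2×0.1858) × 3.170 = 3.75 mmol/kg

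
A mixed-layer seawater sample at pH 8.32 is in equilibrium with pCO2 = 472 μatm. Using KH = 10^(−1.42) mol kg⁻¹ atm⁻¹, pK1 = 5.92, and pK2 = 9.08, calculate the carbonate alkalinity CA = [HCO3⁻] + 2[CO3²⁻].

CA = 6.07 mmol/kg

[CO2*] = KH · pCO2 = 10^(−1.42) × 472×10^-6 = 1.794×10^-5 mol/kg
α₀ = 1/(1 + K1/[H⁺] + K1K2/[H⁺]²) = 1/(1 + 10^+2.40 + 10^+1.64) = 0.003380
DIC = [CO2*]/α₀ = 1.794×10^-5 / 0.003380 = 5.309 mmol/kg
CA = (α₁ + 2α₂)·DIC = (0.8491 + 2×0.1476) × 5.309 = 6.07 mmol/kg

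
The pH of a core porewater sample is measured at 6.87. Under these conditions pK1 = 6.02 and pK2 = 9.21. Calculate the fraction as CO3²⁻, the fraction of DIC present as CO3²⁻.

α₂ = 0.00399

α₂ = 1 / (1 + [H⁺]/K2 + [H⁺]²/(K1K2)) = 1 / (1 + 10^+2.34 + 10^+1.49)
   = 1 / (1 + 218.78 + 30.903) = 1/250.68 = 0.003989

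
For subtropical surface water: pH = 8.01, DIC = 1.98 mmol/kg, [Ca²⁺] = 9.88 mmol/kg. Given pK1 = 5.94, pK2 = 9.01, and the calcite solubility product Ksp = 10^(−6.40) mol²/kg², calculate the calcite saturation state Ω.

Ω = 4.43

α₂ = 1 / (1 + [H⁺]/K2 + [H⁺]²/(K1K2)) = 1 / (1 + 10^+1.00 + 10^-1.07)
   = 1 / (1 + 10.000 + 0.085114) = 1/11.085 = 0.09021
[CO3²⁻] = α₂ × DIC = 0.09021 × 1.98 = 0.1786 mmol/kg
Ksp = 10^(−6.40) = 3.981×10^-7
Ω = [Ca²⁺][CO3²⁻]/Ksp = (9.88×10^-3)(1.786×10^-4) / 3.981×10^-7 = 4.43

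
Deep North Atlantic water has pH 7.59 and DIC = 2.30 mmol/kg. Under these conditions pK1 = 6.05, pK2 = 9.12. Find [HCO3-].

[HCO3⁻] = 2.17 mmol/kg

α₁ = 1 / (1 + [H⁺]/K1 + K2/[H⁺]) = 1 / (1 + 10^-1.54 + 10^-1.53)
   = 1 / (1 + 0.028840 + 0.029512) = 1/1.0584 = 0.9449
[HCO3⁻] = α₁ × DIC = 0.9449 × 2.30 = 2.17 mmol/kg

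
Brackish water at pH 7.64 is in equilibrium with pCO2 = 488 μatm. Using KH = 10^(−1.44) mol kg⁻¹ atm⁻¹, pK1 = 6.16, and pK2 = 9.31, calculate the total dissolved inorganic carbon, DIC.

DIC = 0.564 mmol/kg

[CO2*] = KH · pCO2 = 10^(−1.44) × 488×10^-6 = 1.772×10^-5 mol/kg
α₀ = 1/(1 + K1/[H⁺] + K1K2/[H⁺]²) = 1/(1 + 10^+1.48 + 10^-0.19) = 0.03140
DIC = [CO2*]/α₀ = 1.772×10^-5 / 0.03140 = 0.564 mmol/kg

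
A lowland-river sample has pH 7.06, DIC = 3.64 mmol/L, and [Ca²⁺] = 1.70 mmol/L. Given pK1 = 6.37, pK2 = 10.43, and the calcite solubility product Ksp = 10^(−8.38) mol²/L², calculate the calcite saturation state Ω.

α₂ = 1 / (1 + [H⁺]/K2 + [H⁺]²/(K1K2)) = 1 / (1 + 10^+3.37 + 10^+2.68)
   = 1 / (1 + 2344.2 + 478.63) = 1/2823.9 = 0.0003541
[CO3²⁻] = α₂ × DIC = 0.0003541 × 3.64 = 0.001289 mmol/L = 1.289 μmol/L
Ksp = 10^(−8.38) = 4.169×10^-9
Ω = [Ca²⁺][CO3²⁻]/Ksp = (1.70×10^-3)(1.289×10^-6) / 4.169×10^-9 = 0.526

Ω = 0.526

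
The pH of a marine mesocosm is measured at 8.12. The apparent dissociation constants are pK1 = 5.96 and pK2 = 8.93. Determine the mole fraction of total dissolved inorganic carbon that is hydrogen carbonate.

α₁ = 1 / (1 + [H⁺]/K1 + K2/[H⁺]) = 1 / (1 + 10^-2.16 + 10^-0.81)
   = 1 / (1 + 0.0069183 + 0.15488) = 1/1.1618 = 0.8607

α₁ = 0.861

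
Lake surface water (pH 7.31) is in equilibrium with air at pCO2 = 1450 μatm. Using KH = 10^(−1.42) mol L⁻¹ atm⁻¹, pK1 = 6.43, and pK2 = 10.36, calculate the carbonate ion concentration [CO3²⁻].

[CO2*] = KH · pCO2 = 10^(−1.42) × 1450×10^-6 = 5.513×10^-5 mol/L
α₀ = 1/(1 + K1/[H⁺] + K1K2/[H⁺]²) = 1/(1 + 10^+0.88 + 10^-2.17) = 0.1164
DIC = [CO2*]/α₀ = 5.513×10^-5 / 0.1164 = 0.4737 mmol/L
[CO3²⁻] = α₂·DIC; α₂ = 0.0007868, so [CO3²⁻] = 0.0007868 × 0.4737 = 0.000373 mmol/L = 0.373 μmol/L

[CO3²⁻] = 0.373 μmol/L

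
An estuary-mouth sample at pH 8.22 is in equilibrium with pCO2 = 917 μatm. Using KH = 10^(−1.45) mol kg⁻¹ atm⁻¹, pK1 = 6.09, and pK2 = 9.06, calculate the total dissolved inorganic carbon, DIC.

[CO2*] = KH · pCO2 = 10^(−1.45) × 917×10^-6 = 3.254×10^-5 mol/kg
α₀ = 1/(1 + K1/[H⁺] + K1K2/[H⁺]²) = 1/(1 + 10^+2.13 + 10^+1.29) = 0.006435
DIC = [CO2*]/α₀ = 3.254×10^-5 / 0.006435 = 5.06 mmol/kg

DIC = 5.06 mmol/kg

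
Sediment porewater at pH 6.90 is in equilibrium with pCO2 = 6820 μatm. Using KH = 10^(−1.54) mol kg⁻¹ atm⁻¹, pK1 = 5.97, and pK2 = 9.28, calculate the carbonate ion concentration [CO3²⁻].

[CO2*] = KH · pCO2 = 10^(−1.54) × 6820×10^-6 = 1.967×10^-4 mol/kg
α₀ = 1/(1 + K1/[H⁺] + K1K2/[H⁺]²) = 1/(1 + 10^+0.93 + 10^-1.45) = 0.1047
DIC = [CO2*]/α₀ = 1.967×10^-4 / 0.1047 = 1.878 mmol/kg
[CO3²⁻] = α₂·DIC; α₂ = 0.003717, so [CO3²⁻] = 0.003717 × 1.878 = 0.00698 mmol/kg = 6.98 μmol/kg

[CO3²⁻] = 6.98 μmol/kg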